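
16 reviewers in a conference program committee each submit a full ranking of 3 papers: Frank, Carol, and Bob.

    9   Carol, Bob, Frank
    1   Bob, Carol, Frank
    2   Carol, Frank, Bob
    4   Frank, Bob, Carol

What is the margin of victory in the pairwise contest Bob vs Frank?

Ballots ranking Bob above Frank: 9+1 = 10.
Ballots ranking Frank above Bob: 2+4 = 6.
Bob wins 10–6, a margin of 4.

4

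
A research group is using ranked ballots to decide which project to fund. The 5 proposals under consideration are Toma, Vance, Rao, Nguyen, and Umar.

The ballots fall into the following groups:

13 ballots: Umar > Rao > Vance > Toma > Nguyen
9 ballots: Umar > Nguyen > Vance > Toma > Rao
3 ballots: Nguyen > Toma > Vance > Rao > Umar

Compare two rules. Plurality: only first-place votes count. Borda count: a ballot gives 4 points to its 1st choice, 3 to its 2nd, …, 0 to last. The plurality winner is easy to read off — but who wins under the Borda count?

Umar

Plurality first-place counts: Toma 0, Vance 0, Rao 0, Nguyen 3, Umar 22 → Umar.
Borda totals: Toma 31, Vance 50, Rao 42, Nguyen 39, Umar 88 → Umar.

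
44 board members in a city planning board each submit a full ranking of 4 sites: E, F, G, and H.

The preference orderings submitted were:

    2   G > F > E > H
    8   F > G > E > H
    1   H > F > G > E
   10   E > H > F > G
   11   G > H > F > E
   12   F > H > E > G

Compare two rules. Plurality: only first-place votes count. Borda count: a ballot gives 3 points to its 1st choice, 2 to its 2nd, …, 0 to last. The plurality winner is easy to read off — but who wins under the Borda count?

Plurality first-place counts: E 10, F 20, G 13, H 1 → F.
Borda totals: E 52, F 87, G 56, H 69 → F.

F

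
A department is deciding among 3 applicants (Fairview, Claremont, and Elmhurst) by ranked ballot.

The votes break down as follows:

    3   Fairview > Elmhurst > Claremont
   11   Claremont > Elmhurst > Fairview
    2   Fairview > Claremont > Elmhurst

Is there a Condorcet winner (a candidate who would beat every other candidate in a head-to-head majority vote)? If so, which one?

Head-to-head results (16 voters total):
Fairview vs Claremont: Claremont wins 11–5.
Fairview vs Elmhurst: Elmhurst wins 11–5.
Claremont vs Elmhurst: Claremont wins 13–3.
Claremont beats each rival — Fairview (11–5), Elmhurst (13–3) — so Claremont is the Condorcet winner.

Claremont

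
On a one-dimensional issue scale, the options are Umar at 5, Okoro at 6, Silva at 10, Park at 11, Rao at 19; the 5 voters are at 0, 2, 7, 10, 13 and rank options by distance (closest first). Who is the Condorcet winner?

With single-peaked preferences on a line, the Condorcet winner is the candidate closest to the median voter.
The median voter (position 7) is closest to Okoro at 6.
Check: Okoro vs Umar — voters closer to Okoro: 3 of 5.

Okoro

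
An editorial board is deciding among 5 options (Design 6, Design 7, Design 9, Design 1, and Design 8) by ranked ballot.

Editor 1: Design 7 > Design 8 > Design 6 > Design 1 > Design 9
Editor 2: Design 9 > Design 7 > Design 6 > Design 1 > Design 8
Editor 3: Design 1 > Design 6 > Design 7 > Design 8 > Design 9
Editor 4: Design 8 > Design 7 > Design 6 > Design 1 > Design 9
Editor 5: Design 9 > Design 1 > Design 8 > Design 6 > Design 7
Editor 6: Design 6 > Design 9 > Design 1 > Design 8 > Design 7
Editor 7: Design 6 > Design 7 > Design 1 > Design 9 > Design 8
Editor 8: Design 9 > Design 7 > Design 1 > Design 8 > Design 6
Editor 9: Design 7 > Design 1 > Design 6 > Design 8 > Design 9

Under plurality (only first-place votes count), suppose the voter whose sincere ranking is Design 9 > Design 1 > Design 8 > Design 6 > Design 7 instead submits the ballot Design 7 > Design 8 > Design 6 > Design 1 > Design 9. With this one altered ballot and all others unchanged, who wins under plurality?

Design 7

First-place totals with the altered ballot: Design 6 2, Design 7 3, Design 9 2, Design 1 1, Design 8 1.
The switch changes the winner from Design 9 to Design 7.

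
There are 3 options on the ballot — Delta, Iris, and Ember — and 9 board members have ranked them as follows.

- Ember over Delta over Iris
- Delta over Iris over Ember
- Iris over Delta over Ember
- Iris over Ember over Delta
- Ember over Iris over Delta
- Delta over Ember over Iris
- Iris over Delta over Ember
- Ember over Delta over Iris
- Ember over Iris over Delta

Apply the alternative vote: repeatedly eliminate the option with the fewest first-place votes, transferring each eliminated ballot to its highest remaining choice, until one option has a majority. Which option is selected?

Ember

Round 1: Ember 4, Iris 3, Delta 2. Delta has the fewest and is eliminated.
Round 2: Ember 5, Iris 4. Ember has a majority.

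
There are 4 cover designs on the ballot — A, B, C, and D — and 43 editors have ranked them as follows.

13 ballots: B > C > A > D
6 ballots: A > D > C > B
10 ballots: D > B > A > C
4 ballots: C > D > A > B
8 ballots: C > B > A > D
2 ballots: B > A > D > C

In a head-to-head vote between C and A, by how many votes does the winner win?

Ballots ranking C above A: 13+4+8 = 25.
Ballots ranking A above C: 6+10+2 = 18.
C wins 25–18, a margin of 7.

7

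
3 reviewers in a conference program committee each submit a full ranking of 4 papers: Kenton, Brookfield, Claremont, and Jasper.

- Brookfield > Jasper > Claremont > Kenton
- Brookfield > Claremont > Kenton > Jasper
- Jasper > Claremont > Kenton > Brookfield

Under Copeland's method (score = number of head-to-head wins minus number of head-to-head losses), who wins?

Pairwise results:
  Kenton vs Brookfield: Brookfield wins 2–1.
  Kenton vs Claremont: Claremont wins 3–0.
  Kenton vs Jasper: Jasper wins 2–1.
  Brookfield vs Claremont: Brookfield wins 2–1.
  Brookfield vs Jasper: Brookfield wins 2–1.
  Claremont vs Jasper: Jasper wins 2–1.
Copeland scores (wins − losses):
  Kenton: 0 − 3 = -3
  Brookfield: 3 − 0 = 3
  Claremont: 1 − 2 = -1
  Jasper: 2 − 1 = 1
Brookfield has the best Copeland score.

Brookfield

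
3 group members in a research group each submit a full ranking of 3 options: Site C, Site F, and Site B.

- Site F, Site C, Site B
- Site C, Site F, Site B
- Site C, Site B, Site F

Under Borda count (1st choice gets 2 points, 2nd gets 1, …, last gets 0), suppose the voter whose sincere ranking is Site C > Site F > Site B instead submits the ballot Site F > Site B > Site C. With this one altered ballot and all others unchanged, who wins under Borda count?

Site F

Borda totals with the altered ballot: Site C 3, Site F 4, Site B 2.
The switch changes the winner from Site C to Site F.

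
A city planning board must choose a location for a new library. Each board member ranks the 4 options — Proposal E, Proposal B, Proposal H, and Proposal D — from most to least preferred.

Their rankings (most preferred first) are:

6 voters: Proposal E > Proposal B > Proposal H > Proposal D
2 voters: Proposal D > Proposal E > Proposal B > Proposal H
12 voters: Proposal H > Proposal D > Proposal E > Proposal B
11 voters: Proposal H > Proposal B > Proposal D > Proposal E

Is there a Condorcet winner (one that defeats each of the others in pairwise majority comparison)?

Yes

Head-to-head results (31 voters total):
Proposal E vs Proposal B: Proposal E wins 20–11.
Proposal E vs Proposal H: Proposal H wins 23–8.
Proposal E vs Proposal D: Proposal D wins 25–6.
Proposal B vs Proposal H: Proposal H wins 23–8.
Proposal B vs Proposal D: Proposal B wins 17–14.
Proposal H vs Proposal D: Proposal H wins 29–2.
Proposal H beats each rival — Proposal E (23–8), Proposal B (23–8), Proposal D (29–2) — so Proposal H is the Condorcet winner.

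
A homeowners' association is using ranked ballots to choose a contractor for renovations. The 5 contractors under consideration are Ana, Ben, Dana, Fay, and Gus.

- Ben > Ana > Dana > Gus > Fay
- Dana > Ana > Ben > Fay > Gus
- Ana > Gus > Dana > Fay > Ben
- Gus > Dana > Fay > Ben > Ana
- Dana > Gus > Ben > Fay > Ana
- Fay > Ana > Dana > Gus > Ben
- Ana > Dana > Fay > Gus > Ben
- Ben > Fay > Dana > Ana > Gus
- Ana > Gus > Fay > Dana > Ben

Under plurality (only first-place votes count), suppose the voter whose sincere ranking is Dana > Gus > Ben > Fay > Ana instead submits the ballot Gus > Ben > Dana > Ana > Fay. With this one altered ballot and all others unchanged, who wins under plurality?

First-place totals with the altered ballot: Ana 3, Ben 2, Dana 1, Fay 1, Gus 2.
The winner is unchanged: still Ana.

Ana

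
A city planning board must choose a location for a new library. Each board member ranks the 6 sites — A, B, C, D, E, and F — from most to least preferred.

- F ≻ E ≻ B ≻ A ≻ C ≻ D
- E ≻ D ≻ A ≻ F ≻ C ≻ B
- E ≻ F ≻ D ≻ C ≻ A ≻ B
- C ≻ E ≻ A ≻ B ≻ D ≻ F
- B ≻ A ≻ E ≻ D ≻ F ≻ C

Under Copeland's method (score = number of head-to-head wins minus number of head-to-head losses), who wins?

E

Pairwise results:
  A vs B: A wins 3–2.
  A vs C: A wins 3–2.
  A vs D: A wins 3–2.
  A vs E: E wins 4–1.
  A vs F: A wins 3–2.
  B vs C: C wins 3–2.
  B vs D: B wins 3–2.
  B vs E: E wins 4–1.
  B vs F: F wins 3–2.
  C vs D: D wins 3–2.
  C vs E: E wins 4–1.
  C vs F: F wins 4–1.
  D vs E: E wins 5–0.
  D vs F: D wins 3–2.
  E vs F: E wins 4–1.
Copeland scores (wins − losses):
  A: 4 − 1 = 3
  B: 1 − 4 = -3
  C: 1 − 4 = -3
  D: 2 − 3 = -1
  E: 5 − 0 = 5
  F: 2 − 3 = -1
E has the best Copeland score.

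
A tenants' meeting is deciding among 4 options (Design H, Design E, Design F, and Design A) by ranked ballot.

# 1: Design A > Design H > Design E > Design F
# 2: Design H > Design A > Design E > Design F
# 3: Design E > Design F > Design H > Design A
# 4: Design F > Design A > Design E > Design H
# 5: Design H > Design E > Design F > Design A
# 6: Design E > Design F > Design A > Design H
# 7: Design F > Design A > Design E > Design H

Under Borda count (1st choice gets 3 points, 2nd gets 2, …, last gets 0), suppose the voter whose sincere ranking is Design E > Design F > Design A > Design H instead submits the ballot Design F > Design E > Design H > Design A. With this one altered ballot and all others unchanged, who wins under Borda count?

Borda totals with the altered ballot: Design H 10, Design E 11, Design F 12, Design A 9.
The switch changes the winner from Design E to Design F.

Design F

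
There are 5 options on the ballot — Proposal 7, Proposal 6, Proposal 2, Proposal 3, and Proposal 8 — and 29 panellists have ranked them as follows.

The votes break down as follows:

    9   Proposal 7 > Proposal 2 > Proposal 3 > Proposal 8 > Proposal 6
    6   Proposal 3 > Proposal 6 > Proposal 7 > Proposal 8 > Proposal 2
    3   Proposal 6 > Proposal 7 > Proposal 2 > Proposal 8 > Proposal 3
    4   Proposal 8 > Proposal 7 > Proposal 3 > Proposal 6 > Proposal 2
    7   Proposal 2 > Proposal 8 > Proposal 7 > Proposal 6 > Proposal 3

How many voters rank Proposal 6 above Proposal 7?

9

Ballots ranking Proposal 6 above Proposal 7: 6+3 = 9.
Ballots ranking Proposal 7 above Proposal 6: 9+4+7 = 20.
So 9 of 29 voters prefer Proposal 6 to Proposal 7.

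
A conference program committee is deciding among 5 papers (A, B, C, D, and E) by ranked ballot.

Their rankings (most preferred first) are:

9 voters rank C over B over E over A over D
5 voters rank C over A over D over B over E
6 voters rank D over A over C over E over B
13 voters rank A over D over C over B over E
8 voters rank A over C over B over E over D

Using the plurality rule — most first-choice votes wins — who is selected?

A

First-place vote totals:
  A: 21
  B: 0
  C: 14
  D: 6
  E: 0
A has the most first-place votes.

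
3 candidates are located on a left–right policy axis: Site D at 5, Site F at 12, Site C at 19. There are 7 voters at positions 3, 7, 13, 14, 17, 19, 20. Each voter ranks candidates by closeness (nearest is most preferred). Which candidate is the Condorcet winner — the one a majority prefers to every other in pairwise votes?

With single-peaked preferences on a line, the Condorcet winner is the candidate closest to the median voter.
The median voter (position 14) is closest to Site F at 12.
Check: Site F vs Site D — voters closer to Site F: 5 of 7.

Site F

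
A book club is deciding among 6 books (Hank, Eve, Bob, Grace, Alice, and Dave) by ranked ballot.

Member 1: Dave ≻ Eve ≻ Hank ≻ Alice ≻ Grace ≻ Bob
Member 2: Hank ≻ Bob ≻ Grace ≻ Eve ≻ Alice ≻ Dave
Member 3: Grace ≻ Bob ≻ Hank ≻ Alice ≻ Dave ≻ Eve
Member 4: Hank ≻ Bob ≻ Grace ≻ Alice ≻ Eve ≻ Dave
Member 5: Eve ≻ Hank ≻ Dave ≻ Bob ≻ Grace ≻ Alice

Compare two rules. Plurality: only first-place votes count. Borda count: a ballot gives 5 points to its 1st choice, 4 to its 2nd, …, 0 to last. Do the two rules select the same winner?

Yes

Plurality first-place counts: Hank 2, Eve 1, Bob 0, Grace 1, Alice 0, Dave 1 → Hank.
Borda totals: Hank 20, Eve 12, Bob 14, Grace 13, Alice 7, Dave 9 → Hank.
The two rules agree on Hank.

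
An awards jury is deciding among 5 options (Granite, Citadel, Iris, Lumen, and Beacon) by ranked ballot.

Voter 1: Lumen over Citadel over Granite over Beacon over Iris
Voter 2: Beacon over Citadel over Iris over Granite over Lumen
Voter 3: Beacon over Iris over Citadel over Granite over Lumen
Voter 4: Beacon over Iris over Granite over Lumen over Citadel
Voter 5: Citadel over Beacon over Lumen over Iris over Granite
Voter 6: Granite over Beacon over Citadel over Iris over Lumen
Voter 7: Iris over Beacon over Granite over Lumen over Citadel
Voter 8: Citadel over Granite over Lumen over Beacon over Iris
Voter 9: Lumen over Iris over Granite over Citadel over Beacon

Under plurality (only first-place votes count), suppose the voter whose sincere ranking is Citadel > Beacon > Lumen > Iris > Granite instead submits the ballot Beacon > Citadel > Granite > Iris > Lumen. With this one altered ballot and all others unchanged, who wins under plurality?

First-place totals with the altered ballot: Granite 1, Citadel 1, Iris 1, Lumen 2, Beacon 4.
The winner is unchanged: still Beacon.

Beacon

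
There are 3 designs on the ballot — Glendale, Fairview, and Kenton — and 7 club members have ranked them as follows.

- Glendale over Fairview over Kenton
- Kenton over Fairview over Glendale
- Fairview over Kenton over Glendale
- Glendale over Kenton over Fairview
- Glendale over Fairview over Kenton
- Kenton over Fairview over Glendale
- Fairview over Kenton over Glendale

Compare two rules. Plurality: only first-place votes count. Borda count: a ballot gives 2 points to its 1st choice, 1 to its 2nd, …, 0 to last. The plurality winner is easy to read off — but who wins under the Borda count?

Fairview

Plurality first-place counts: Glendale 3, Fairview 2, Kenton 2 → Glendale.
Borda totals: Glendale 6, Fairview 8, Kenton 7 → Fairview.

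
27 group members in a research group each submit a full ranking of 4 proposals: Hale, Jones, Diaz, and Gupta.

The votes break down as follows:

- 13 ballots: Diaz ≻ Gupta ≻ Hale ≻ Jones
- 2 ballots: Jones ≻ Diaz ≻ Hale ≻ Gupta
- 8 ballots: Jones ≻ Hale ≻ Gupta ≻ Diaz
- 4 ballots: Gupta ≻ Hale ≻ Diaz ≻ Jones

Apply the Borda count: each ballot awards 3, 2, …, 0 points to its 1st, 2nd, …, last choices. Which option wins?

Diaz

Borda scores:
  Hale: 13·1 + 2·1 + 8·2 + 4·2 = 39
  Jones: 13·0 + 2·3 + 8·3 + 4·0 = 30
  Diaz: 13·3 + 2·2 + 8·0 + 4·1 = 47
  Gupta: 13·2 + 2·0 + 8·1 + 4·3 = 46
Diaz has the highest total.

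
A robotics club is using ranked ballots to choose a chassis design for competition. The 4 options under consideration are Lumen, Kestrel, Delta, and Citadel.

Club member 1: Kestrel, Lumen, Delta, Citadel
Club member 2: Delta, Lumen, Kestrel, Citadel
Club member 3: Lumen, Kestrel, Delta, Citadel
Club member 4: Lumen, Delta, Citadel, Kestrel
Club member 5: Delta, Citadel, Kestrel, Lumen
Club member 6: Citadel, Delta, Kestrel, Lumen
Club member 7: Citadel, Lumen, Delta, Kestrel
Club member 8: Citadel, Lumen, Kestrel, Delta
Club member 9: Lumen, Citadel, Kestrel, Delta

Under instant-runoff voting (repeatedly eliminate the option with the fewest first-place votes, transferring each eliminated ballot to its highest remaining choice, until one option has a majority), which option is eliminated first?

Round 1: Lumen 3, Citadel 3, Delta 2, Kestrel 1. Kestrel has the fewest and is eliminated.
Round 2: Lumen 4, Citadel 3, Delta 2. Delta has the fewest and is eliminated.
Round 3: Lumen 5, Citadel 4. Lumen has a majority.

Kestrel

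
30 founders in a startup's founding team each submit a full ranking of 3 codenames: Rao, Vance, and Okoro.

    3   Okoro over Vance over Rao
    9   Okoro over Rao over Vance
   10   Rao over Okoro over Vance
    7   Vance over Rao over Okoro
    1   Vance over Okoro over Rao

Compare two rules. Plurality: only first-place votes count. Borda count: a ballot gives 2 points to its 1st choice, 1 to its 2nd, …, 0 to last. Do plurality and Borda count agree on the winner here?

No

Plurality first-place counts: Rao 10, Vance 8, Okoro 12 → Okoro.
Borda totals: Rao 36, Vance 19, Okoro 35 → Rao.
The two rules disagree: plurality picks Okoro, Borda picks Rao.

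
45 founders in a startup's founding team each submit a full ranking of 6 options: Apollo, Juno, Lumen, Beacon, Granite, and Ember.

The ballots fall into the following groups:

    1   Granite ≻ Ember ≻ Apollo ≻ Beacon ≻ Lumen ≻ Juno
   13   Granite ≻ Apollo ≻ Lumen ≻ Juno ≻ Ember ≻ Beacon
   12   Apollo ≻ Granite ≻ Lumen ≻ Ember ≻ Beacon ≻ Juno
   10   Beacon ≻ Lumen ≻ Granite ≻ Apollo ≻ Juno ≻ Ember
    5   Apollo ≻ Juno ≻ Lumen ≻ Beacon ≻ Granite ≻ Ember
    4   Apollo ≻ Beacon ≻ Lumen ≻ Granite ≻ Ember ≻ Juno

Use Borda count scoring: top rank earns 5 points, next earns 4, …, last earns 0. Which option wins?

Borda scores:
  Apollo: 3 + 13·4 + 12·5 + 10·2 + 5·5 + 4·5 = 180
  Juno: 0 + 13·2 + 12·0 + 10·1 + 5·4 + 4·0 = 56
  Lumen: 1 + 13·3 + 12·3 + 10·4 + 5·3 + 4·3 = 143
  Beacon: 2 + 13·0 + 12·1 + 10·5 + 5·2 + 4·4 = 90
  Granite: 5 + 13·5 + 12·4 + 10·3 + 5·1 + 4·2 = 161
  Ember: 4 + 13·1 + 12·2 + 10·0 + 5·0 + 4·1 = 45
Apollo has the highest total.

Apollo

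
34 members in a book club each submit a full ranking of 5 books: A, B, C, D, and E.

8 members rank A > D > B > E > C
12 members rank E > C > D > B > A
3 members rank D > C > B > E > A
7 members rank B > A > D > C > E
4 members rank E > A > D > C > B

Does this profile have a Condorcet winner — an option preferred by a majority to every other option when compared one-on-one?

Head-to-head results (34 voters total):
A vs B: B wins 22–12.
A vs C: A wins 19–15.
A vs D: A wins 19–15.
A vs E: E wins 19–15.
B vs C: C wins 19–15.
B vs D: D wins 27–7.
B vs E: B wins 18–16.
C vs D: D wins 22–12.
C vs E: E wins 24–10.
D vs E: D wins 18–16.
No candidate beats all others: A beats C beats B beats A, a majority cycle.

No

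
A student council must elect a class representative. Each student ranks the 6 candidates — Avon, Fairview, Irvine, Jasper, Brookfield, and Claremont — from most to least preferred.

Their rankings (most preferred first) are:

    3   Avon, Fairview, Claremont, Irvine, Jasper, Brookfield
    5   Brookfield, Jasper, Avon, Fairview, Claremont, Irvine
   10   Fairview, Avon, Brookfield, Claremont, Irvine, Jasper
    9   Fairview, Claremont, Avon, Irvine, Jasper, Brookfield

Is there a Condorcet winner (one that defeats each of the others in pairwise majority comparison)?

Head-to-head results (27 voters total):
Avon vs Fairview: Fairview wins 19–8.
Avon vs Irvine: Avon wins 27–0.
Avon vs Jasper: Avon wins 22–5.
Avon vs Brookfield: Avon wins 22–5.
Avon vs Claremont: Avon wins 18–9.
Fairview vs Irvine: Fairview wins 27–0.
Fairview vs Jasper: Fairview wins 22–5.
Fairview vs Brookfield: Fairview wins 22–5.
Fairview vs Claremont: Fairview wins 27–0.
Irvine vs Jasper: Irvine wins 22–5.
Irvine vs Brookfield: Brookfield wins 15–12.
Irvine vs Claremont: Claremont wins 27–0.
Jasper vs Brookfield: Brookfield wins 15–12.
Jasper vs Claremont: Claremont wins 22–5.
Brookfield vs Claremont: Brookfield wins 15–12.
Fairview beats each rival — Avon (19–8), Irvine (27–0), Jasper (22–5), Brookfield (22–5), Claremont (27–0) — so Fairview is the Condorcet winner.

Yes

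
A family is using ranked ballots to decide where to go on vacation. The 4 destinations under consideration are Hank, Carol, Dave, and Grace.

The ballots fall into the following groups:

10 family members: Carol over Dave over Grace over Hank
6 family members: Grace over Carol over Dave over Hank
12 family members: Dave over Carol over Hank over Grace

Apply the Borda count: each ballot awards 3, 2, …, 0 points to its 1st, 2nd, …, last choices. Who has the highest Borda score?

Carol

Borda scores:
  Hank: 10·0 + 6·0 + 12·1 = 12
  Carol: 10·3 + 6·2 + 12·2 = 66
  Dave: 10·2 + 6·1 + 12·3 = 62
  Grace: 10·1 + 6·3 + 12·0 = 28
Carol has the highest total.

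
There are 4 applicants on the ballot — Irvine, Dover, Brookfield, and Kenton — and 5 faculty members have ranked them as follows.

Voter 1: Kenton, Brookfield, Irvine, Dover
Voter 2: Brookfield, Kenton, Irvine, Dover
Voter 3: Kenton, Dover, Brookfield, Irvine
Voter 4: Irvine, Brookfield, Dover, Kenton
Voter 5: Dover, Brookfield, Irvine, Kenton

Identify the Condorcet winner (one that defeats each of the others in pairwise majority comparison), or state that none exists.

Head-to-head results (5 voters total):
Irvine vs Dover: Irvine wins 3–2.
Irvine vs Brookfield: Brookfield wins 4–1.
Irvine vs Kenton: Kenton wins 3–2.
Dover vs Brookfield: Brookfield wins 3–2.
Dover vs Kenton: Kenton wins 3–2.
Brookfield vs Kenton: Brookfield wins 3–2.
Brookfield beats each rival — Irvine (4–1), Dover (3–2), Kenton (3–2) — so Brookfield is the Condorcet winner.

Brookfield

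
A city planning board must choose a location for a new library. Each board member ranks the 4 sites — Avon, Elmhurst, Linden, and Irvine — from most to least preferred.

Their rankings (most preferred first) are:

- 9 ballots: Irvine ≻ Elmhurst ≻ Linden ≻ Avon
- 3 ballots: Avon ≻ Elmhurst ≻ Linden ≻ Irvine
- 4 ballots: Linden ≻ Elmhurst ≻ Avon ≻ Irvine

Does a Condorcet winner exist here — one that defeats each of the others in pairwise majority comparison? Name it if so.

Head-to-head results (16 voters total):
Avon vs Elmhurst: Elmhurst wins 13–3.
Avon vs Linden: Linden wins 13–3.
Avon vs Irvine: Irvine wins 9–7.
Elmhurst vs Linden: Elmhurst wins 12–4.
Elmhurst vs Irvine: Irvine wins 9–7.
Linden vs Irvine: Irvine wins 9–7.
Irvine beats each rival — Avon (9–7), Elmhurst (9–7), Linden (9–7) — so Irvine is the Condorcet winner.

Irvine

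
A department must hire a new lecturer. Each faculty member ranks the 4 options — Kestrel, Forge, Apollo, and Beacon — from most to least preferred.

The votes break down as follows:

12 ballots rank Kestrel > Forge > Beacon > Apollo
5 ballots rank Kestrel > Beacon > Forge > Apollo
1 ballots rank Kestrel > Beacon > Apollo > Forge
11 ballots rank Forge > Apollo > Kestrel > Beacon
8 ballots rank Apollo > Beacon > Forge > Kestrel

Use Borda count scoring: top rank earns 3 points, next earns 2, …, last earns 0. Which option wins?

Forge

Borda scores:
  Kestrel: 12·3 + 5·3 + 3 + 11·1 + 8·0 = 65
  Forge: 12·2 + 5·1 + 0 + 11·3 + 8·1 = 70
  Apollo: 12·0 + 5·0 + 1 + 11·2 + 8·3 = 47
  Beacon: 12·1 + 5·2 + 2 + 11·0 + 8·2 = 40
Forge has the highest total.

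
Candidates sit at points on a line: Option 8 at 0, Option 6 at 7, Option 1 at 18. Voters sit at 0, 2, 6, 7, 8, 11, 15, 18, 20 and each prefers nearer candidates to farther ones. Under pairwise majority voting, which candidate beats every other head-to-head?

Option 6

With single-peaked preferences on a line, the Condorcet winner is the candidate closest to the median voter.
The median voter (position 8) is closest to Option 6 at 7.
Check: Option 6 vs Option 1 — voters closer to Option 6: 6 of 9.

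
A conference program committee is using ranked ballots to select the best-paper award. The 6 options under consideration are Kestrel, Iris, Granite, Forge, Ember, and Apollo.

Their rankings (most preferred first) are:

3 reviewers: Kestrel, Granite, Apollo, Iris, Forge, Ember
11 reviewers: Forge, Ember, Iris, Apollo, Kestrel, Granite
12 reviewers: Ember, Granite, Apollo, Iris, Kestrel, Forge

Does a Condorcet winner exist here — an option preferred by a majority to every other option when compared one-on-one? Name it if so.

Head-to-head results (26 voters total):
Kestrel vs Iris: Iris wins 23–3.
Kestrel vs Granite: Kestrel wins 14–12.
Kestrel vs Forge: Kestrel wins 15–11.
Kestrel vs Ember: Ember wins 23–3.
Kestrel vs Apollo: Apollo wins 23–3.
Iris vs Granite: Granite wins 15–11.
Iris vs Forge: Iris wins 15–11.
Iris vs Ember: Ember wins 23–3.
Iris vs Apollo: Apollo wins 15–11.
Granite vs Forge: Granite wins 15–11.
Granite vs Ember: Ember wins 23–3.
Granite vs Apollo: Granite wins 15–11.
Forge vs Ember: Forge wins 14–12.
Forge vs Apollo: Apollo wins 15–11.
Ember vs Apollo: Ember wins 23–3.
No candidate beats all others: Kestrel beats Granite beats Iris beats Kestrel, a majority cycle.

There is no Condorcet winner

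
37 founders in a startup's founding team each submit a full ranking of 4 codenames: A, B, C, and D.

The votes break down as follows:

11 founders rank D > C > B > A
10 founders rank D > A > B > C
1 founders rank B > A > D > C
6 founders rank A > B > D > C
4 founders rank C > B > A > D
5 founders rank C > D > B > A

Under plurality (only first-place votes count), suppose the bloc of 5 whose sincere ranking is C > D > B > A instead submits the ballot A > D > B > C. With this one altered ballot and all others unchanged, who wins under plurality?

First-place totals with the altered ballot: A 11, B 1, C 4, D 21.
The winner is unchanged: still D.

D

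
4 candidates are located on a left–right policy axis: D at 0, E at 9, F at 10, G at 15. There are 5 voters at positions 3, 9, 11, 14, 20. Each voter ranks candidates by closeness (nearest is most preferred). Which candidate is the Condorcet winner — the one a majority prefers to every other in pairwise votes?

F

With single-peaked preferences on a line, the Condorcet winner is the candidate closest to the median voter.
The median voter (position 11) is closest to F at 10.
Check: F vs E — voters closer to F: 3 of 5.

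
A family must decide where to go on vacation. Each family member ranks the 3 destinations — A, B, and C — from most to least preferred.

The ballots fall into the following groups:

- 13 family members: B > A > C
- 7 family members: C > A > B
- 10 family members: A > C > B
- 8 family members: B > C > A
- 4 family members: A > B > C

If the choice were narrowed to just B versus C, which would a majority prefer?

B

Ballots ranking B above C: 13+8+4 = 25.
Ballots ranking C above B: 7+10 = 17.
B wins the head-to-head, 25–17.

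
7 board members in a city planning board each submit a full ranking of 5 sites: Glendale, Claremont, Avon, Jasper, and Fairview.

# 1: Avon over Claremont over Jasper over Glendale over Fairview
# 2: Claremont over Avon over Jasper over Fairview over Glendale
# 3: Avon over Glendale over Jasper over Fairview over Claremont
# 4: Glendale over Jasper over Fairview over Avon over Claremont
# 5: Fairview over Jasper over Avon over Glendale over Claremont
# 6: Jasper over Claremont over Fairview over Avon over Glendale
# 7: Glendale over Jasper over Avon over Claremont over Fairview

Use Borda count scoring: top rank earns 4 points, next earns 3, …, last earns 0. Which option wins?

Jasper

Borda scores:
  Glendale: 1 + 0 + 3 + 4 + 1 + 0 + 4 = 13
  Claremont: 3 + 4 + 0 + 0 + 0 + 3 + 1 = 11
  Avon: 4 + 3 + 4 + 1 + 2 + 1 + 2 = 17
  Jasper: 2 + 2 + 2 + 3 + 3 + 4 + 3 = 19
  Fairview: 0 + 1 + 1 + 2 + 4 + 2 + 0 = 10
Jasper has the highest total.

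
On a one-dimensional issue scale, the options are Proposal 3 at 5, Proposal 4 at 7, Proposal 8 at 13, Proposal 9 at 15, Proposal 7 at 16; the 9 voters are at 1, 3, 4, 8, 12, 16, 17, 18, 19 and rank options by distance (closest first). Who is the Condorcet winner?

With single-peaked preferences on a line, the Condorcet winner is the candidate closest to the median voter.
The median voter (position 12) is closest to Proposal 8 at 13.
Check: Proposal 8 vs Proposal 7 — voters closer to Proposal 8: 5 of 9.

Proposal 8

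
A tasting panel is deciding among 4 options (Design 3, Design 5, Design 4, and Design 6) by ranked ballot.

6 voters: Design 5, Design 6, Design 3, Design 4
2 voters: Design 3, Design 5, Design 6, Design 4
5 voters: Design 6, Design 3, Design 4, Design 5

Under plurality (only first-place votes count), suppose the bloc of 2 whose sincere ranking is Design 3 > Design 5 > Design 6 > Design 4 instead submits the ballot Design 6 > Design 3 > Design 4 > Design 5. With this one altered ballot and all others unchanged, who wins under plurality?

Design 6

First-place totals with the altered ballot: Design 3 0, Design 5 6, Design 4 0, Design 6 7.
The switch changes the winner from Design 5 to Design 6.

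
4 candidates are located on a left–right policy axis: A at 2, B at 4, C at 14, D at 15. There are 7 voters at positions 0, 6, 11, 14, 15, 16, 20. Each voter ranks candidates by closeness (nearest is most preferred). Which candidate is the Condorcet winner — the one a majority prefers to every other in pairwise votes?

C

With single-peaked preferences on a line, the Condorcet winner is the candidate closest to the median voter.
The median voter (position 14) is closest to C at 14.
Check: C vs B — voters closer to C: 5 of 7.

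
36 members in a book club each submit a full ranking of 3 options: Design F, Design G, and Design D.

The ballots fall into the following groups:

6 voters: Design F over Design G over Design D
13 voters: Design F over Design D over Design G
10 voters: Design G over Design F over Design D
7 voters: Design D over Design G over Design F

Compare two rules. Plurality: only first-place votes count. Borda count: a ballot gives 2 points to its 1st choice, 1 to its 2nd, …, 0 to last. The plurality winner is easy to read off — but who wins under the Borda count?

Plurality first-place counts: Design F 19, Design G 10, Design D 7 → Design F.
Borda totals: Design F 48, Design G 33, Design D 27 → Design F.

Design F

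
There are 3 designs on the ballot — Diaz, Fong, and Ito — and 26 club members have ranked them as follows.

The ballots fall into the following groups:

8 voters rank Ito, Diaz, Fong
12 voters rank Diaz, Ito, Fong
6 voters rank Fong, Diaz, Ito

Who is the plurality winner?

Diaz

First-place vote totals:
  Diaz: 12
  Fong: 6
  Ito: 8
Diaz has the most first-place votes.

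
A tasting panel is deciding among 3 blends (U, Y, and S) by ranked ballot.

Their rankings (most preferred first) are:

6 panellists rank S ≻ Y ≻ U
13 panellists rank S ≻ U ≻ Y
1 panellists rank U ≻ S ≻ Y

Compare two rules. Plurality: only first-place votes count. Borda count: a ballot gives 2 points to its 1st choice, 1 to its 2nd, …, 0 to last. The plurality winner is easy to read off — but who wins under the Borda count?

S

Plurality first-place counts: U 1, Y 0, S 19 → S.
Borda totals: U 15, Y 6, S 39 → S.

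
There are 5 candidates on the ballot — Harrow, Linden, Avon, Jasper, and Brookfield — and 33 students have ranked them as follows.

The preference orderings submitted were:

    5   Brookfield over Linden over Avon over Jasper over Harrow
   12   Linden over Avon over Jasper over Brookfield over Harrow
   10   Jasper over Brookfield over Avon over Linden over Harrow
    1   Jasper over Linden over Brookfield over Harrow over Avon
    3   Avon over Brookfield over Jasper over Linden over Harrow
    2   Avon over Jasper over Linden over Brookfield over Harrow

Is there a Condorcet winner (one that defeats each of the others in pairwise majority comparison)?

Head-to-head results (33 voters total):
Harrow vs Linden: Linden wins 33–0.
Harrow vs Avon: Avon wins 32–1.
Harrow vs Jasper: Jasper wins 33–0.
Harrow vs Brookfield: Brookfield wins 33–0.
Linden vs Avon: Linden wins 18–15.
Linden vs Jasper: Linden wins 17–16.
Linden vs Brookfield: Brookfield wins 18–15.
Avon vs Jasper: Avon wins 22–11.
Avon vs Brookfield: Avon wins 17–16.
Jasper vs Brookfield: Jasper wins 25–8.
No candidate beats all others: Linden beats Avon beats Brookfield beats Linden, a majority cycle.

No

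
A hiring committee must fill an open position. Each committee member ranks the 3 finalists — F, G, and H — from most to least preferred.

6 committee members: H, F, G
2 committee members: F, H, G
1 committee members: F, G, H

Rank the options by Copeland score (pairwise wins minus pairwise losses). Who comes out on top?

H

Pairwise results:
  F vs G: F wins 9–0.
  F vs H: H wins 6–3.
  G vs H: H wins 8–1.
Copeland scores (wins − losses):
  F: 1 − 1 = 0
  G: 0 − 2 = -2
  H: 2 − 0 = 2
H has the best Copeland score.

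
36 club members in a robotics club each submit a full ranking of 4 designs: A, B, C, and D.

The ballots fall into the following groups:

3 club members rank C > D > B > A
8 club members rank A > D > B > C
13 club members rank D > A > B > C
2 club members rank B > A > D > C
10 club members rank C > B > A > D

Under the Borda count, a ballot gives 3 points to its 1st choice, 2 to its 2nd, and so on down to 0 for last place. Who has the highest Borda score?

A

Borda scores:
  A: 3·0 + 8·3 + 13·2 + 2·2 + 10·1 = 64
  B: 3·1 + 8·1 + 13·1 + 2·3 + 10·2 = 50
  C: 3·3 + 8·0 + 13·0 + 2·0 + 10·3 = 39
  D: 3·2 + 8·2 + 13·3 + 2·1 + 10·0 = 63
A has the highest total.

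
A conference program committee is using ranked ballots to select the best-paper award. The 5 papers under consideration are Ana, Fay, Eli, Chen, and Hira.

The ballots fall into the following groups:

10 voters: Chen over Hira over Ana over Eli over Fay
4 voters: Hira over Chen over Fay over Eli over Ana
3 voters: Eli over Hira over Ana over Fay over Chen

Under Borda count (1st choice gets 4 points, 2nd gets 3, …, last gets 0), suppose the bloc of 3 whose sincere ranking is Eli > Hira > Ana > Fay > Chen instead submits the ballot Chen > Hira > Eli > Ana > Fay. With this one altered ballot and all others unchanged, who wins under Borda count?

Borda totals with the altered ballot: Ana 23, Fay 8, Eli 20, Chen 64, Hira 55.
The switch changes the winner from Hira to Chen.

Chen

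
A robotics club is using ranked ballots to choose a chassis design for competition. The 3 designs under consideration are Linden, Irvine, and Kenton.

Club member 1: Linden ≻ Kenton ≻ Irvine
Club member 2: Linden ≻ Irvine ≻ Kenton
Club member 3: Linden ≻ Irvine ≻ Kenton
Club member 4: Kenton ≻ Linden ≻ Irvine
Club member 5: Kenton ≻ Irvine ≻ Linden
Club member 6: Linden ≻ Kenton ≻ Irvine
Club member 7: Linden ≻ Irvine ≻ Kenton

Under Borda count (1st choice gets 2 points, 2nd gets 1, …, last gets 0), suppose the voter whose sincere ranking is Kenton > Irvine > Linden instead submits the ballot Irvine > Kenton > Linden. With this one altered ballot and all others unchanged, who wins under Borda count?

Linden

Borda totals with the altered ballot: Linden 11, Irvine 5, Kenton 5.
The winner is unchanged: still Linden.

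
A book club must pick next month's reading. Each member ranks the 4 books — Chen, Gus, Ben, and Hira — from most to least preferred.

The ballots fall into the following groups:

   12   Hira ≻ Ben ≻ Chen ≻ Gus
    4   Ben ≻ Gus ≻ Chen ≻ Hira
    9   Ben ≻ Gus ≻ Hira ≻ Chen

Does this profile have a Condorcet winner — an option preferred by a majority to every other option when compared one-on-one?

Head-to-head results (25 voters total):
Chen vs Gus: Gus wins 13–12.
Chen vs Ben: Ben wins 25–0.
Chen vs Hira: Hira wins 21–4.
Gus vs Ben: Ben wins 25–0.
Gus vs Hira: Gus wins 13–12.
Ben vs Hira: Ben wins 13–12.
Ben beats each rival — Chen (25–0), Gus (25–0), Hira (13–12) — so Ben is the Condorcet winner.

Yes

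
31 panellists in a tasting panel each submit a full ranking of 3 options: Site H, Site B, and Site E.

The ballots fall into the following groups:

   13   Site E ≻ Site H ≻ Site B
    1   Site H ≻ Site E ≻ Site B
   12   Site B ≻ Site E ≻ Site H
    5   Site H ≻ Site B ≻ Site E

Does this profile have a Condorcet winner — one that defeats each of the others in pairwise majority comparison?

No

Head-to-head results (31 voters total):
Site H vs Site B: Site H wins 19–12.
Site H vs Site E: Site E wins 25–6.
Site B vs Site E: Site B wins 17–14.
No candidate beats all others: Site H beats Site B beats Site E beats Site H, a majority cycle.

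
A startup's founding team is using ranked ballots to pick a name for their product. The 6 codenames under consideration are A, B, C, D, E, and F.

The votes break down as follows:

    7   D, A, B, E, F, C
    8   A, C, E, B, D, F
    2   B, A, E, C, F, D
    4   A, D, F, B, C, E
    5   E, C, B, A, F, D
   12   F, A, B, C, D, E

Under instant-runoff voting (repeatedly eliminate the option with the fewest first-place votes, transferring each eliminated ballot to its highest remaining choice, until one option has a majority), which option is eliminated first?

Round 1: A 12, F 12, D 7, E 5, B 2, C 0. C has the fewest and is eliminated.
Round 2: A 12, F 12, D 7, E 5, B 2. B has the fewest and is eliminated.
Round 3: A 14, F 12, D 7, E 5. E has the fewest and is eliminated.
Round 4: A 19, F 12, D 7. D has the fewest and is eliminated.
Round 5: A 26, F 12. A has a majority.

C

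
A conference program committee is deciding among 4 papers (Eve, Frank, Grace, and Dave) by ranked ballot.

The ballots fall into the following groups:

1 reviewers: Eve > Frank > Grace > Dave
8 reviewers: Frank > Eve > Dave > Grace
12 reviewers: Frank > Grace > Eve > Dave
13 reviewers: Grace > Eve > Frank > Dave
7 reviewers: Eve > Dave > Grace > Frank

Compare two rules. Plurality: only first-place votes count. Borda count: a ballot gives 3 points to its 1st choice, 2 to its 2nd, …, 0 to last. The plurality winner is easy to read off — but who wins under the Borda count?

Plurality first-place counts: Eve 8, Frank 20, Grace 13, Dave 0 → Frank.
Borda totals: Eve 78, Frank 75, Grace 71, Dave 22 → Eve.

Eve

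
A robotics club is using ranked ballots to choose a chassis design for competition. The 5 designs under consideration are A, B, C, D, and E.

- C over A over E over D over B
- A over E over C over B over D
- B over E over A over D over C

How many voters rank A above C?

2

Ballots ranking A above C: 2.
Ballots ranking C above A: 1.
So 2 of 3 voters prefer A to C.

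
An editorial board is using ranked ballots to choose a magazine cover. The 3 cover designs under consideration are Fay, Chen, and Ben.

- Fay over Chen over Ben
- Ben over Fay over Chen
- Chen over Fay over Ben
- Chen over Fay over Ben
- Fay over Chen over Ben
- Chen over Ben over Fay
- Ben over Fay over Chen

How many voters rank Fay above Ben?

Ballots ranking Fay above Ben: 4.
Ballots ranking Ben above Fay: 3.
So 4 of 7 voters prefer Fay to Ben.

4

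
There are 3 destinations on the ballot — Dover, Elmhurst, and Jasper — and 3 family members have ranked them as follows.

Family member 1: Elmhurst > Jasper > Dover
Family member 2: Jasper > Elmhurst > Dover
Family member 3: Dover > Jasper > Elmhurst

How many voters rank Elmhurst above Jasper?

Ballots ranking Elmhurst above Jasper: 1.
Ballots ranking Jasper above Elmhurst: 2.
So 1 of 3 voters prefer Elmhurst to Jasper.

1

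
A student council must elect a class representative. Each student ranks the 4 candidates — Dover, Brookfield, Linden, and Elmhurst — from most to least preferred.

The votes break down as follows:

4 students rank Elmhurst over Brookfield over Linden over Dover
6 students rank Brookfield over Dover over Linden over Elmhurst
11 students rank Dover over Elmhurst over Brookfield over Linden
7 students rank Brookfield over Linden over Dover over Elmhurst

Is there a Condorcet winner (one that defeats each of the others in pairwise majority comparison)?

Head-to-head results (28 voters total):
Dover vs Brookfield: Brookfield wins 17–11.
Dover vs Linden: Dover wins 17–11.
Dover vs Elmhurst: Dover wins 24–4.
Brookfield vs Linden: Brookfield wins 28–0.
Brookfield vs Elmhurst: Elmhurst wins 15–13.
Linden vs Elmhurst: Elmhurst wins 15–13.
No candidate beats all others: Dover beats Elmhurst beats Brookfield beats Dover, a majority cycle.

No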